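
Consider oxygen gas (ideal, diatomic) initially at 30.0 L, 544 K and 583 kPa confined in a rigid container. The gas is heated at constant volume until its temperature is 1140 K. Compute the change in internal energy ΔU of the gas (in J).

47900 J

n = P₁V₁/(RT₁) = 583×30.0/(8.314×544) = 3.87 mol.
Isochoric: V stays 30.0 L; P/T = const ⇒ T₂ = 1140 K, P₂ = 1220 kPa.
For an ideal gas ΔU = nCvΔT with Cv = (5/2)R = 20.8 J/(mol·K).
ΔU = 3.87×20.8×(1140−544) = 47900 J.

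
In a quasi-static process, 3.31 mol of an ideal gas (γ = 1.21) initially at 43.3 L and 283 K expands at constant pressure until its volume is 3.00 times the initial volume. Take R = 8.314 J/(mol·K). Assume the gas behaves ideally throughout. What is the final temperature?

849 K

P₁ = nRT₁/V₁ = 3.31×8.314×283/43.3 = 180 kPa.
Isobaric: P stays 180 kPa; V/T = const ⇒ T₂ = 849 K, V₂ = 130 L.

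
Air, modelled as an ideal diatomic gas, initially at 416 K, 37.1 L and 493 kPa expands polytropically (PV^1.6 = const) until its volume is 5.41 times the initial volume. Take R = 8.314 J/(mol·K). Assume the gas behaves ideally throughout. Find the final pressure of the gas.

33.1 kPa

Polytropic n=1.6: T₂ = T₁(V₁/V₂)^(n−1) = 416×(0.185)^0.60 = 151 K; P₂ = P₁(V₁/V₂)^n = 33.1 kPa.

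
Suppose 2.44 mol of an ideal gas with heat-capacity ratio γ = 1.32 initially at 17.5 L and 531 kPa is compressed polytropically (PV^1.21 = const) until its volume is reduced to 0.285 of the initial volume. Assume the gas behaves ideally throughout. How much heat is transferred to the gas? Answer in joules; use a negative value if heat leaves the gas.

T₁ = P₁V₁/(nR) = 531×17.5/(2.44×8.314) = 458 K.
Polytropic n=1.21: T₂ = T₁(V₁/V₂)^(n−1) = 458×(3.51)^0.21 = 596 K; P₂ = P₁(V₁/V₂)^n = 2430 kPa.
W = (P₁V₁−P₂V₂)/(n−1) = (531×17.5−2430×4.99)/0.21 = -13300 J.
ΔU = nCvΔT = 2.44×26.0×(596−458) = 8760 J.
Q = ΔU + W = -4590 J.

-4590 J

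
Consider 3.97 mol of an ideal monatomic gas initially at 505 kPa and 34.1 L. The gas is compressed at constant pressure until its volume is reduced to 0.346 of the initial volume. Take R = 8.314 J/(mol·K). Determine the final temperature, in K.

181 K

T₁ = P₁V₁/(nR) = 505×34.1/(3.97×8.314) = 522 K.
Isobaric: P stays 505 kPa; V/T = const ⇒ T₂ = 181 K, V₂ = 11.8 L.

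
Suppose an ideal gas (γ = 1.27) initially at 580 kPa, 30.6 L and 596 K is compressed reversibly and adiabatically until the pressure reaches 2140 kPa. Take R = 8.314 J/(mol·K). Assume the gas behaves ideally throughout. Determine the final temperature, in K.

787 K

Adiabatic: T₂/T₁ = (P₂/P₁)^((γ−1)/γ) ⇒ T₂ = 596×(3.69)^0.213 = 787 K; V₂ = 10.9 L.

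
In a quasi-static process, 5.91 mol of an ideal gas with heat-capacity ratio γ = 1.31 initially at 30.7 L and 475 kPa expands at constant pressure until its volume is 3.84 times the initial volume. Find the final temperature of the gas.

1140 K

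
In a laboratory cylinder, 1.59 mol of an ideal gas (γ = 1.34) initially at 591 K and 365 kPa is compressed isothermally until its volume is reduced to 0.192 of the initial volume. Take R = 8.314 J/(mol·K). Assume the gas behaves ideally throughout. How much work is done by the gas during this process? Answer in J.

V₁ = nRT₁/P₁ = 1.59×8.314×591/365 = 21.4 L.
Isothermal: T stays 591 K; PV = const ⇒ V₂ = 4.11 L, P₂ = 1900 kPa.
W = nRT ln(V₂/V₁) = 1.59×8.314×591×ln(0.192) = -12900 J.

-12900 J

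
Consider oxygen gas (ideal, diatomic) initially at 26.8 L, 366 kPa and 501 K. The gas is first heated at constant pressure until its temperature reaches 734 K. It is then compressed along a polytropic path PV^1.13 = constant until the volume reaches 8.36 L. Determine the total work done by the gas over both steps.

-20100 J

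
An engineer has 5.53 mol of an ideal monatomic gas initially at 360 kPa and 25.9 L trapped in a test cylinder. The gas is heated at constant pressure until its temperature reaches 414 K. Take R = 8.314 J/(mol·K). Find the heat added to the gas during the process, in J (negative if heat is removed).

T₁ = P₁V₁/(nR) = 360×25.9/(5.53×8.314) = 203 K.
Isobaric: P stays 360 kPa; V/T = const ⇒ T₂ = 414 K, V₂ = 52.9 L.
W = PΔV = 360×(52.9−25.9) kPa·L = 9710 J.
ΔU = nCvΔT = 5.53×12.5×(414−203) = 14600 J.
Q = ΔU + W = nCpΔT = 24300 J.

24300 J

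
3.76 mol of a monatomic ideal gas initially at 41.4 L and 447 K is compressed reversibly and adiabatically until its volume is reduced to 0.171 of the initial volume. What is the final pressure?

6410 kPa

P₁ = nRT₁/V₁ = 3.76×8.314×447/41.4 = 338 kPa.
Adiabatic: TV^(γ−1) = const ⇒ T₂ = 447×(5.85)^0.667 = 1450 K; PV^γ = const ⇒ P₂ = 6410 kPa.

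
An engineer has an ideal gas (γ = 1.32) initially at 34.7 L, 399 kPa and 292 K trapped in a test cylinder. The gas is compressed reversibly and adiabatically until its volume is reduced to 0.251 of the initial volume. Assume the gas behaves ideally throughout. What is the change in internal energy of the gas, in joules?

24100 J

n = P₁V₁/(RT₁) = 399×34.7/(8.314×292) = 5.70 mol.
Adiabatic: TV^(γ−1) = const ⇒ T₂ = 292×(3.98)^0.320 = 454 K; PV^γ = const ⇒ P₂ = 2470 kPa.
For an ideal gas ΔU = nCvΔT with Cv = R/(γ−1) = 26.0 J/(mol·K).
ΔU = 5.70×26.0×(454−292) = 24100 J.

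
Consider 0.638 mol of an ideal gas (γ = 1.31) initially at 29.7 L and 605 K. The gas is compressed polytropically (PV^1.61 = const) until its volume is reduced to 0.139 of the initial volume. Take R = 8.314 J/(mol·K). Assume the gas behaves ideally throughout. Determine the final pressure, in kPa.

2590 kPa

P₁ = nRT₁/V₁ = 0.638×8.314×605/29.7 = 108 kPa.
Polytropic n=1.61: T₂ = T₁(V₁/V₂)^(n−1) = 605×(7.19)^0.61 = 2020 K; P₂ = P₁(V₁/V₂)^n = 2590 kPa.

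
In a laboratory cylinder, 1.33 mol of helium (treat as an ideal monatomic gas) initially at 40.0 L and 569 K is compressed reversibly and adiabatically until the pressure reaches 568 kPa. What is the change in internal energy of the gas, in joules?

P₁ = nRT₁/V₁ = 1.33×8.314×569/40.0 = 157 kPa.
Adiabatic: T₂/T₁ = (P₂/P₁)^((γ−1)/γ) ⇒ T₂ = 569×(3.61)^0.400 = 951 K; V₂ = 18.5 L.
For an ideal gas ΔU = nCvΔT with Cv = (3/2)R = 12.5 J/(mol·K).
ΔU = 1.33×12.5×(951−569) = 6340 J.

6340 J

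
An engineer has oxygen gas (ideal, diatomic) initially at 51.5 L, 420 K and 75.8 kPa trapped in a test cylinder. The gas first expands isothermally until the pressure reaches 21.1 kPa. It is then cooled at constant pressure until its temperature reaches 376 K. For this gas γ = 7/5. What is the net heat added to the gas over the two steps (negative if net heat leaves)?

n = P₁V₁/(RT₁) = 75.8×51.5/(8.314×420) = 1.12 mol.
Step 1 — Isothermal: T stays 420 K; PV = const ⇒ V₂ = 185 L, P₂ = 21.1 kPa.
ΔU = 0 (ideal gas, T constant).
W = nRT ln(V₂/V₁) = 1.12×8.314×420×ln(3.59) = 4990 J.
Q = ΔU + W = 4990 J.
State after step 1: P = 21.1 kPa, V = 185 L, T = 420 K.
Step 2 — Isobaric: P stays 21.1 kPa; V/T = const ⇒ T₂ = 376 K, V₂ = 166 L.
W = PΔV = 21.1×(166−185) kPa·L = -409 J.
ΔU = nCvΔT = 1.12×20.8×(376−420) = -1020 J.
Q = ΔU + W = nCpΔT = -1430 J.
Net over both steps: W = 4580 J, Q = 3560 J, ΔU = -1020 J.

3560 J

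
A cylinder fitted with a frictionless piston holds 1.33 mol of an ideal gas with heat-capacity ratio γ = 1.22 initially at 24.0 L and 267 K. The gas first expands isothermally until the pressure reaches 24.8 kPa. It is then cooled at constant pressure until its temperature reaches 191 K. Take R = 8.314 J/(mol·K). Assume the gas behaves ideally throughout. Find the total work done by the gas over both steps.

P₁ = nRT₁/V₁ = 1.33×8.314×267/24.0 = 123 kPa.
Step 1 — Isothermal: T stays 267 K; PV = const ⇒ V₂ = 119 L, P₂ = 24.8 kPa.
ΔU = 0 (ideal gas, T constant).
W = nRT ln(V₂/V₁) = 1.33×8.314×267×ln(4.96) = 4730 J.
Q = ΔU + W = 4730 J.
State after step 1: P = 24.8 kPa, V = 119 L, T = 267 K.
Step 2 — Isobaric: P stays 24.8 kPa; V/T = const ⇒ T₂ = 191 K, V₂ = 85.2 L.
W = PΔV = 24.8×(85.2−119) kPa·L = -840 J.
ΔU = nCvΔT = 1.33×37.8×(191−267) = -3820 J.
Q = ΔU + W = nCpΔT = -4660 J.
Net over both steps: W = 3890 J, Q = 67.9 J, ΔU = -3820 J.

3890 J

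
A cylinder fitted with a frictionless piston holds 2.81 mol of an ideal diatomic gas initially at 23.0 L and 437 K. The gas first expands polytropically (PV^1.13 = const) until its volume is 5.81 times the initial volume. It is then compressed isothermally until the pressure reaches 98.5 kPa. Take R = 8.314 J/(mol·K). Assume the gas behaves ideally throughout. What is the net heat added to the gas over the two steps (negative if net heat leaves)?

6920 J

P₁ = nRT₁/V₁ = 2.81×8.314×437/23.0 = 444 kPa.
Step 1 — Polytropic n=1.13: T₂ = T₁(V₁/V₂)^(n−1) = 437×(0.172)^0.13 = 348 K; P₂ = P₁(V₁/V₂)^n = 60.8 kPa.
W = (P₁V₁−P₂V₂)/(n−1) = (444×23.0−60.8×134)/0.13 = 16100 J.
ΔU = nCvΔT = 2.81×20.8×(348−437) = -5220 J.
Q = ΔU + W = 10800 J.
State after step 1: P = 60.8 kPa, V = 134 L, T = 348 K.
Step 2 — Isothermal: T stays 348 K; PV = const ⇒ V₂ = 82.5 L, P₂ = 98.5 kPa.
ΔU = 0 (ideal gas, T constant).
W = nRT ln(V₂/V₁) = 2.81×8.314×348×ln(0.617) = -3920 J.
Q = ΔU + W = -3920 J.
Net over both steps: W = 12100 J, Q = 6920 J, ΔU = -5220 J.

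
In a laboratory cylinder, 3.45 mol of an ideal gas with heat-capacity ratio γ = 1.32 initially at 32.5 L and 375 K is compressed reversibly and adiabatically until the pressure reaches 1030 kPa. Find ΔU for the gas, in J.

P₁ = nRT₁/V₁ = 3.45×8.314×375/32.5 = 331 kPa.
Adiabatic: T₂/T₁ = (P₂/P₁)^((γ−1)/γ) ⇒ T₂ = 375×(3.11)^0.242 = 494 K; V₂ = 13.8 L.
For an ideal gas ΔU = nCvΔT with Cv = R/(γ−1) = 26.0 J/(mol·K).
ΔU = 3.45×26.0×(494−375) = 10600 J.

10600 J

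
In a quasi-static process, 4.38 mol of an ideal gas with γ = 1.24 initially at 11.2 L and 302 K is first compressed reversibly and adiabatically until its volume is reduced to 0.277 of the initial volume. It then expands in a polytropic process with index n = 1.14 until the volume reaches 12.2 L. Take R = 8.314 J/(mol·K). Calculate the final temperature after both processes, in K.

P₁ = nRT₁/V₁ = 4.38×8.314×302/11.2 = 982 kPa.
Step 1 — Adiabatic: TV^(γ−1) = const ⇒ T₂ = 302×(3.61)^0.240 = 411 K; PV^γ = const ⇒ P₂ = 4820 kPa.
ΔU = nCvΔT = 4.38×34.6×(411−302) = 16500 J.
Q = 0 for an adiabatic process, so W = −ΔU = -16500 J.
State after step 1: P = 4820 kPa, V = 3.10 L, T = 411 K.
Step 2 — Polytropic n=1.14: T₂ = T₁(V₁/V₂)^(n−1) = 411×(0.254)^0.14 = 339 K; P₂ = P₁(V₁/V₂)^n = 1010 kPa.
W = (P₁V₁−P₂V₂)/(n−1) = (4820×3.10−1010×12.2)/0.14 = 18600 J.
ΔU = nCvΔT = 4.38×34.6×(339−411) = -10900 J.
Q = ΔU + W = 7770 J.
Net over both steps: W = 2110 J, Q = 7770 J, ΔU = 5660 J.

339 K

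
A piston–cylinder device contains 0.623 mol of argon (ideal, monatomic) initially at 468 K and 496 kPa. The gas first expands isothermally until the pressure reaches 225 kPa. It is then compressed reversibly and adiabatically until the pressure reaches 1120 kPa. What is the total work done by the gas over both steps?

V₁ = nRT₁/P₁ = 0.623×8.314×468/496 = 4.89 L.
Step 1 — Isothermal: T stays 468 K; PV = const ⇒ V₂ = 10.8 L, P₂ = 225 kPa.
ΔU = 0 (ideal gas, T constant).
W = nRT ln(V₂/V₁) = 0.623×8.314×468×ln(2.20) = 1920 J.
Q = ΔU + W = 1920 J.
State after step 1: P = 225 kPa, V = 10.8 L, T = 468 K.
Step 2 — Adiabatic: T₂/T₁ = (P₂/P₁)^((γ−1)/γ) ⇒ T₂ = 468×(4.98)^0.400 = 889 K; V₂ = 4.11 L.
ΔU = nCvΔT = 0.623×12.5×(889−468) = 3270 J.
Q = 0 for an adiabatic process, so W = −ΔU = -3270 J.
Net over both steps: W = -1360 J, Q = 1920 J, ΔU = 3270 J.

-1360 J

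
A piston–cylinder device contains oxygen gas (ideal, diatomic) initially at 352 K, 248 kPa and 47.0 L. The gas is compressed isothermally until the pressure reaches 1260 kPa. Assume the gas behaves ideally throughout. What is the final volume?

9.25 L

Isothermal: T stays 352 K; PV = const ⇒ V₂ = 9.25 L, P₂ = 1260 kPa.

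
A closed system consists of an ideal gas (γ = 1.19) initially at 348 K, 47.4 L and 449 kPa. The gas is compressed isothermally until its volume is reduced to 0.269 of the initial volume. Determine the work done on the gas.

n = P₁V₁/(RT₁) = 449×47.4/(8.314×348) = 7.36 mol.
Isothermal: T stays 348 K; PV = const ⇒ V₂ = 12.8 L, P₂ = 1670 kPa.
W = nRT ln(V₂/V₁) = 7.36×8.314×348×ln(0.269) = -27900 J.
Work done on the gas = −W_by = 27900 J.

27900 J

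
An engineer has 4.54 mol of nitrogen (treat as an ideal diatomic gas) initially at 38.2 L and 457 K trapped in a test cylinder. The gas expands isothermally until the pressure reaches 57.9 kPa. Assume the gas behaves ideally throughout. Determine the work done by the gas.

35400 J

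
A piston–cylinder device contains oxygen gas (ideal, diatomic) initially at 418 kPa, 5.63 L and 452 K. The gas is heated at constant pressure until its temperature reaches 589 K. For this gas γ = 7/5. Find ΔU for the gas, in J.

n = P₁V₁/(RT₁) = 418×5.63/(8.314×452) = 0.626 mol.
Isobaric: P stays 418 kPa; V/T = const ⇒ T₂ = 589 K, V₂ = 7.34 L.
For an ideal gas ΔU = nCvΔT with Cv = (5/2)R = 20.8 J/(mol·K).
ΔU = 0.626×20.8×(589−452) = 1780 J.

1780 J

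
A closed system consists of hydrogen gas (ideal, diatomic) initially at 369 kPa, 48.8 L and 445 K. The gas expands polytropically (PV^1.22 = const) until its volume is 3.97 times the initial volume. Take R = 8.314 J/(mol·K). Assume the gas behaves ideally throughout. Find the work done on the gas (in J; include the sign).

n = P₁V₁/(RT₁) = 369×48.8/(8.314×445) = 4.87 mol.
Polytropic n=1.22: T₂ = T₁(V₁/V₂)^(n−1) = 445×(0.252)^0.22 = 329 K; P₂ = P₁(V₁/V₂)^n = 68.6 kPa.
W = (P₁V₁−P₂V₂)/(n−1) = (369×48.8−68.6×194)/0.22 = 21400 J.
Work done on the gas = −W_by = -21400 J.

-21400 J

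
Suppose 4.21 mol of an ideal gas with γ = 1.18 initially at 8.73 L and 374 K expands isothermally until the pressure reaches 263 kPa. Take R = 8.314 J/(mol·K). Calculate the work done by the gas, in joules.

22800 J

P₁ = nRT₁/V₁ = 4.21×8.314×374/8.73 = 1500 kPa.
Isothermal: T stays 374 K; PV = const ⇒ V₂ = 49.8 L, P₂ = 263 kPa.
W = nRT ln(V₂/V₁) = 4.21×8.314×374×ln(5.70) = 22800 J.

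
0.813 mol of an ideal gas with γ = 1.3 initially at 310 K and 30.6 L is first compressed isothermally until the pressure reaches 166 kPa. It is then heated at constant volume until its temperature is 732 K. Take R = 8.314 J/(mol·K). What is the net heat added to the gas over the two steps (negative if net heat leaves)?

P₁ = nRT₁/V₁ = 0.813×8.314×310/30.6 = 68.5 kPa.
Step 1 — Isothermal: T stays 310 K; PV = const ⇒ V₂ = 12.6 L, P₂ = 166 kPa.
ΔU = 0 (ideal gas, T constant).
W = nRT ln(V₂/V₁) = 0.813×8.314×310×ln(0.413) = -1860 J.
Q = ΔU + W = -1860 J.
State after step 1: P = 166 kPa, V = 12.6 L, T = 310 K.
Step 2 — Isochoric: V stays 12.6 L; P/T = const ⇒ T₂ = 732 K, P₂ = 392 kPa.
W = 0 (no volume change).
ΔU = nCvΔT = 0.813×27.7×(732−310) = 9510 J.
Q = ΔU = 9510 J.
Net over both steps: W = -1860 J, Q = 7650 J, ΔU = 9510 J.

7650 J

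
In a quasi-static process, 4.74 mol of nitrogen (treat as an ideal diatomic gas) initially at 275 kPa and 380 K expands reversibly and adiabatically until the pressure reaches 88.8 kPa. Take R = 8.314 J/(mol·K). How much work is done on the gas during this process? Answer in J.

V₁ = nRT₁/P₁ = 4.74×8.314×380/275 = 54.5 L.
Adiabatic: T₂/T₁ = (P₂/P₁)^((γ−1)/γ) ⇒ T₂ = 380×(0.323)^0.286 = 275 K; V₂ = 122 L.
ΔU = nCvΔT = 4.74×20.8×(275−380) = -10300 J.
Q = 0 for an adiabatic process, so W = −ΔU = 10300 J.
Work done on the gas = −W_by = -10300 J.

-10300 J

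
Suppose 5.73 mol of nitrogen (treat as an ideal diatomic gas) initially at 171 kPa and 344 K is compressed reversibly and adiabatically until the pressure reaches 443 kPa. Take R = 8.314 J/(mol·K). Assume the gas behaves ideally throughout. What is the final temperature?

452 K

V₁ = nRT₁/P₁ = 5.73×8.314×344/171 = 95.8 L.
Adiabatic: T₂/T₁ = (P₂/P₁)^((γ−1)/γ) ⇒ T₂ = 344×(2.59)^0.286 = 452 K; V₂ = 48.6 L.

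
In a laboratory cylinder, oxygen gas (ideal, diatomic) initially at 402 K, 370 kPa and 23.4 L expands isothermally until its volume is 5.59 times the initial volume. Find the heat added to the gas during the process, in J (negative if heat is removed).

n = P₁V₁/(RT₁) = 370×23.4/(8.314×402) = 2.59 mol.
Isothermal: T stays 402 K; PV = const ⇒ V₂ = 131 L, P₂ = 66.2 kPa.
ΔU = 0 (ideal gas, T constant).
W = nRT ln(V₂/V₁) = 2.59×8.314×402×ln(5.59) = 14900 J.
Q = ΔU + W = 14900 J.

14900 J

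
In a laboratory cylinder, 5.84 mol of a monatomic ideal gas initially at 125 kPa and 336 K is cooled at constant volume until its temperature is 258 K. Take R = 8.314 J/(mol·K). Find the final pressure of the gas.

V₁ = nRT₁/P₁ = 5.84×8.314×336/125 = 131 L.
Isochoric: V stays 131 L; P/T = const ⇒ T₂ = 258 K, P₂ = 96.0 kPa.

96.0 kPa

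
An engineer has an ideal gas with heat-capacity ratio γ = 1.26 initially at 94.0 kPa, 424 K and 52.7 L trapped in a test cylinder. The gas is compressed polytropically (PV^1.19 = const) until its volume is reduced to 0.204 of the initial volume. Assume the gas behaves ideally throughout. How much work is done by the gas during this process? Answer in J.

n = P₁V₁/(RT₁) = 94.0×52.7/(8.314×424) = 1.41 mol.
Polytropic n=1.19: T₂ = T₁(V₁/V₂)^(n−1) = 424×(4.90)^0.19 = 574 K; P₂ = P₁(V₁/V₂)^n = 623 kPa.
W = (P₁V₁−P₂V₂)/(n−1) = (94.0×52.7−623×10.8)/0.19 = -9190 J.

-9190 J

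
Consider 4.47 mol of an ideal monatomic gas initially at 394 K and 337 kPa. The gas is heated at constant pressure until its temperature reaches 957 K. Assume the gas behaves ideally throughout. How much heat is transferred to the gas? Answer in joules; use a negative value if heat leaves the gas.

52300 J

V₁ = nRT₁/P₁ = 4.47×8.314×394/337 = 43.4 L.
Isobaric: P stays 337 kPa; V/T = const ⇒ T₂ = 957 K, V₂ = 106 L.
W = PΔV = 337×(106−43.4) kPa·L = 20900 J.
ΔU = nCvΔT = 4.47×12.5×(957−394) = 31400 J.
Q = ΔU + W = nCpΔT = 52300 J.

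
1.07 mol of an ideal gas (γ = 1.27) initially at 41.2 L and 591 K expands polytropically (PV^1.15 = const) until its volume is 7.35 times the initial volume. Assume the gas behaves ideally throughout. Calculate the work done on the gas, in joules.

-9060 J

P₁ = nRT₁/V₁ = 1.07×8.314×591/41.2 = 128 kPa.
Polytropic n=1.15: T₂ = T₁(V₁/V₂)^(n−1) = 591×(0.136)^0.15 = 438 K; P₂ = P₁(V₁/V₂)^n = 12.9 kPa.
W = (P₁V₁−P₂V₂)/(n−1) = (128×41.2−12.9×303)/0.15 = 9060 J.
Work done on the gas = −W_by = -9060 J.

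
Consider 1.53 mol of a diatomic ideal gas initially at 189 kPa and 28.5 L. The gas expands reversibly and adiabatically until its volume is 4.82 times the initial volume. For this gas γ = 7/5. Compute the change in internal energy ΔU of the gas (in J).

-6290 J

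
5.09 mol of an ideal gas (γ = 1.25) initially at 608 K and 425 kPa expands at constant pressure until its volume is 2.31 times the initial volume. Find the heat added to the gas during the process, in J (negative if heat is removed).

169000 J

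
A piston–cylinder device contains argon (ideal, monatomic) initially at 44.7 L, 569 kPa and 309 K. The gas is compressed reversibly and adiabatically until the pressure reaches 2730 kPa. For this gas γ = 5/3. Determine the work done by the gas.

-33300 J

n = P₁V₁/(RT₁) = 569×44.7/(8.314×309) = 9.90 mol.
Adiabatic: T₂/T₁ = (P₂/P₁)^((γ−1)/γ) ⇒ T₂ = 309×(4.80)^0.400 = 579 K; V₂ = 17.4 L.
ΔU = nCvΔT = 9.90×12.5×(579−309) = 33300 J.
Q = 0 for an adiabatic process, so W = −ΔU = -33300 J.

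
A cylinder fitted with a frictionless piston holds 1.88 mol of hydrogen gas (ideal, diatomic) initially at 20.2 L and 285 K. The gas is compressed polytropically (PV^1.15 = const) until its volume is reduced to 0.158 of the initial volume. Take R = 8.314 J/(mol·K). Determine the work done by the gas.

P₁ = nRT₁/V₁ = 1.88×8.314×285/20.2 = 221 kPa.
Polytropic n=1.15: T₂ = T₁(V₁/V₂)^(n−1) = 285×(6.33)^0.15 = 376 K; P₂ = P₁(V₁/V₂)^n = 1840 kPa.
W = (P₁V₁−P₂V₂)/(n−1) = (221×20.2−1840×3.19)/0.15 = -9470 J.

-9470 J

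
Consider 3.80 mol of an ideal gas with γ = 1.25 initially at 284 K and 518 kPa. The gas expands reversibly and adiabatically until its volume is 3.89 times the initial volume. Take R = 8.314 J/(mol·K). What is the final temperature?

202 K

V₁ = nRT₁/P₁ = 3.80×8.314×284/518 = 17.3 L.
Adiabatic: TV^(γ−1) = const ⇒ T₂ = 284×(0.257)^0.250 = 202 K; PV^γ = const ⇒ P₂ = 94.8 kPa.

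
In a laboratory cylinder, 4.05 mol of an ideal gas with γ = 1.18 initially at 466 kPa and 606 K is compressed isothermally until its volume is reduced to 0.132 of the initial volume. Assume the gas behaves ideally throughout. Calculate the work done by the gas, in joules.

V₁ = nRT₁/P₁ = 4.05×8.314×606/466 = 43.8 L.
Isothermal: T stays 606 K; PV = const ⇒ V₂ = 5.78 L, P₂ = 3530 kPa.
W = nRT ln(V₂/V₁) = 4.05×8.314×606×ln(0.132) = -41300 J.

-41300 J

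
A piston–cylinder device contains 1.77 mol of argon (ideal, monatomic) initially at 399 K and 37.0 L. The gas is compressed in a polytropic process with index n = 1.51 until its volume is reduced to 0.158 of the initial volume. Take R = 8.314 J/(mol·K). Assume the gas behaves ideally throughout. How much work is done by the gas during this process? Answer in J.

P₁ = nRT₁/V₁ = 1.77×8.314×399/37.0 = 159 kPa.
Polytropic n=1.51: T₂ = T₁(V₁/V₂)^(n−1) = 399×(6.33)^0.51 = 1020 K; P₂ = P₁(V₁/V₂)^n = 2570 kPa.
W = (P₁V₁−P₂V₂)/(n−1) = (159×37.0−2570×5.85)/0.51 = -18000 J.

-18000 J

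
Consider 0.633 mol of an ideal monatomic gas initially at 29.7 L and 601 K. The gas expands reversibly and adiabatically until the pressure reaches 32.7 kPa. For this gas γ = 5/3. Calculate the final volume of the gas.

60.3 L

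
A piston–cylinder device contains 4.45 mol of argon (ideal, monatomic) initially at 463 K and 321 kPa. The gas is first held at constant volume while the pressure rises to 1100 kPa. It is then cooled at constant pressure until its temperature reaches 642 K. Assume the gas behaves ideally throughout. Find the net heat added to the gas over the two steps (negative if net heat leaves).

V₁ = nRT₁/P₁ = 4.45×8.314×463/321 = 53.4 L.
Step 1 — Isochoric: V stays 53.4 L; P/T = const ⇒ T₂ = 1590 K, P₂ = 1100 kPa.
W = 0 (no volume change).
ΔU = nCvΔT = 4.45×12.5×(1590−463) = 62400 J.
Q = ΔU = 62400 J.
State after step 1: P = 1100 kPa, V = 53.4 L, T = 1590 K.
Step 2 — Isobaric: P stays 1100 kPa; V/T = const ⇒ T₂ = 642 K, V₂ = 21.6 L.
W = PΔV = 1100×(21.6−53.4) kPa·L = -34900 J.
ΔU = nCvΔT = 4.45×12.5×(642−1590) = -52400 J.
Q = ΔU + W = nCpΔT = -87400 J.
Net over both steps: W = -34900 J, Q = -25000 J, ΔU = 9930 J.

-25000 J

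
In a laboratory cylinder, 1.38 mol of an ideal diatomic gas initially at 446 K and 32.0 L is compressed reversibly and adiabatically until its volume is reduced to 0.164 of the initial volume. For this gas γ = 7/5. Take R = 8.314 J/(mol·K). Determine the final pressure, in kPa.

P₁ = nRT₁/V₁ = 1.38×8.314×446/32.0 = 160 kPa.
Adiabatic: TV^(γ−1) = const ⇒ T₂ = 446×(6.10)^0.400 = 919 K; PV^γ = const ⇒ P₂ = 2010 kPa.

2010 kPa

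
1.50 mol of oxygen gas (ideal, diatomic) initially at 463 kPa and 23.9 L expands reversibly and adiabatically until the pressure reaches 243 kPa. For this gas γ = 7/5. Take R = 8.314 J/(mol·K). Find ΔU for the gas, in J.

T₁ = P₁V₁/(nR) = 463×23.9/(1.50×8.314) = 887 K.
Adiabatic: T₂/T₁ = (P₂/P₁)^((γ−1)/γ) ⇒ T₂ = 887×(0.525)^0.286 = 738 K; V₂ = 37.9 L.
For an ideal gas ΔU = nCvΔT with Cv = (5/2)R = 20.8 J/(mol·K).
ΔU = 1.50×20.8×(738−887) = -4650 J.

-4650 J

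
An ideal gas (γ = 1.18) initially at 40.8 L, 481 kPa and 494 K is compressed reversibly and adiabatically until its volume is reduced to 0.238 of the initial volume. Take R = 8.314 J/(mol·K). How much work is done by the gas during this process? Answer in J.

-32100 J

n = P₁V₁/(RT₁) = 481×40.8/(8.314×494) = 4.78 mol.
Adiabatic: TV^(γ−1) = const ⇒ T₂ = 494×(4.20)^0.180 = 640 K; PV^γ = const ⇒ P₂ = 2620 kPa.
ΔU = nCvΔT = 4.78×46.2×(640−494) = 32100 J.
Q = 0 for an adiabatic process, so W = −ΔU = -32100 J.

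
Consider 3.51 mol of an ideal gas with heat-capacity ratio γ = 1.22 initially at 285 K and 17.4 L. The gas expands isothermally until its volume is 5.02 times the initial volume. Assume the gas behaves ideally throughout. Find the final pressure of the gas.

P₁ = nRT₁/V₁ = 3.51×8.314×285/17.4 = 478 kPa.
Isothermal: T stays 285 K; PV = const ⇒ V₂ = 87.3 L, P₂ = 95.2 kPa.

95.2 kPa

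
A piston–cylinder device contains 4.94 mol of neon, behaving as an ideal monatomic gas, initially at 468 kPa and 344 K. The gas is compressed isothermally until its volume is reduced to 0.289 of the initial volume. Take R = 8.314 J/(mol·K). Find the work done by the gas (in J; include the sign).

V₁ = nRT₁/P₁ = 4.94×8.314×344/468 = 30.2 L.
Isothermal: T stays 344 K; PV = const ⇒ V₂ = 8.72 L, P₂ = 1620 kPa.
W = nRT ln(V₂/V₁) = 4.94×8.314×344×ln(0.289) = -17500 J.

-17500 J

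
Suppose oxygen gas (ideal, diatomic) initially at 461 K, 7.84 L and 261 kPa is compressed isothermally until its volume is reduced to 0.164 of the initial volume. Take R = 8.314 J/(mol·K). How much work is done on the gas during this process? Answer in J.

3700 J

n = P₁V₁/(RT₁) = 261×7.84/(8.314×461) = 0.534 mol.
Isothermal: T stays 461 K; PV = const ⇒ V₂ = 1.29 L, P₂ = 1590 kPa.
W = nRT ln(V₂/V₁) = 0.534×8.314×461×ln(0.164) = -3700 J.
Work done on the gas = −W_by = 3700 J.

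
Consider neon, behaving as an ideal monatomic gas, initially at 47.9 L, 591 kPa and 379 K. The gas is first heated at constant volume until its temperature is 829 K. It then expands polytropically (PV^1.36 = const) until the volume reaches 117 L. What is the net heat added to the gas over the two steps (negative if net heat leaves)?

n = P₁V₁/(RT₁) = 591×47.9/(8.314×379) = 8.98 mol.
Step 1 — Isochoric: V stays 47.9 L; P/T = const ⇒ T₂ = 829 K, P₂ = 1290 kPa.
W = 0 (no volume change).
ΔU = nCvΔT = 8.98×12.5×(829−379) = 50400 J.
Q = ΔU = 50400 J.
State after step 1: P = 1290 kPa, V = 47.9 L, T = 829 K.
Step 2 — Polytropic n=1.36: T₂ = T₁(V₁/V₂)^(n−1) = 829×(0.409)^0.36 = 601 K; P₂ = P₁(V₁/V₂)^n = 384 kPa.
W = (P₁V₁−P₂V₂)/(n−1) = (1290×47.9−384×117)/0.36 = 47300 J.
ΔU = nCvΔT = 8.98×12.5×(601−829) = -25500 J.
Q = ΔU + W = 21800 J.
Net over both steps: W = 47300 J, Q = 72200 J, ΔU = 24900 J.

72200 J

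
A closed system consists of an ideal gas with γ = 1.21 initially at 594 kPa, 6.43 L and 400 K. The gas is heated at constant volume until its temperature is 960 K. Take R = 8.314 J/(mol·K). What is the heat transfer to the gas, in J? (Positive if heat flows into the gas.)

n = P₁V₁/(RT₁) = 594×6.43/(8.314×400) = 1.15 mol.
Isochoric: V stays 6.43 L; P/T = const ⇒ T₂ = 960 K, P₂ = 1430 kPa.
W = 0 (no volume change).
ΔU = nCvΔT = 1.15×39.6×(960−400) = 25500 J.
Q = ΔU = 25500 J.

25500 J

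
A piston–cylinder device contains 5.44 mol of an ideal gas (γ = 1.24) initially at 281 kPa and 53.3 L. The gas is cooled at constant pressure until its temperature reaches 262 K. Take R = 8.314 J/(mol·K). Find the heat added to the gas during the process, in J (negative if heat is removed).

T₁ = P₁V₁/(nR) = 281×53.3/(5.44×8.314) = 331 K.
Isobaric: P stays 281 kPa; V/T = const ⇒ T₂ = 262 K, V₂ = 42.2 L.
W = PΔV = 281×(42.2−53.3) kPa·L = -3130 J.
ΔU = nCvΔT = 5.44×34.6×(262−331) = -13000 J.
Q = ΔU + W = nCpΔT = -16200 J.

-16200 J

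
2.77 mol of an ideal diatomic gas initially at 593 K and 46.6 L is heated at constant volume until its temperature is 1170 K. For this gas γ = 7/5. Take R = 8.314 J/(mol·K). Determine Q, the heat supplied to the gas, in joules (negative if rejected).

P₁ = nRT₁/V₁ = 2.77×8.314×593/46.6 = 293 kPa.
Isochoric: V stays 46.6 L; P/T = const ⇒ T₂ = 1170 K, P₂ = 578 kPa.
W = 0 (no volume change).
ΔU = nCvΔT = 2.77×20.8×(1170−593) = 33200 J.
Q = ΔU = 33200 J.

33200 J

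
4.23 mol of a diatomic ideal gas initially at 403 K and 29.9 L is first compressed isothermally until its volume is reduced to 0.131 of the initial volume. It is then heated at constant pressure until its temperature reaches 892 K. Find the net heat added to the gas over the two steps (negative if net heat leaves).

31400 J

P₁ = nRT₁/V₁ = 4.23×8.314×403/29.9 = 474 kPa.
Step 1 — Isothermal: T stays 403 K; PV = const ⇒ V₂ = 3.92 L, P₂ = 3620 kPa.
ΔU = 0 (ideal gas, T constant).
W = nRT ln(V₂/V₁) = 4.23×8.314×403×ln(0.131) = -28800 J.
Q = ΔU + W = -28800 J.
State after step 1: P = 3620 kPa, V = 3.92 L, T = 403 K.
Step 2 — Isobaric: P stays 3620 kPa; V/T = const ⇒ T₂ = 892 K, V₂ = 8.67 L.
W = PΔV = 3620×(8.67−3.92) kPa·L = 17200 J.
ΔU = nCvΔT = 4.23×20.8×(892−403) = 43000 J.
Q = ΔU + W = nCpΔT = 60200 J.
Net over both steps: W = -11600 J, Q = 31400 J, ΔU = 43000 J.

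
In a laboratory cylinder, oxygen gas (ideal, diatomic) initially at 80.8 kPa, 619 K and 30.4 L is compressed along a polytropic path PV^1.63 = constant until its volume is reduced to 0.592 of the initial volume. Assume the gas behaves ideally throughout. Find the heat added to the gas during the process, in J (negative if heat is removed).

n = P₁V₁/(RT₁) = 80.8×30.4/(8.314×619) = 0.477 mol.
Polytropic n=1.63: T₂ = T₁(V₁/V₂)^(n−1) = 619×(1.69)^0.63 = 861 K; P₂ = P₁(V₁/V₂)^n = 190 kPa.
W = (P₁V₁−P₂V₂)/(n−1) = (80.8×30.4−190×18.0)/0.63 = -1530 J.
ΔU = nCvΔT = 0.477×20.8×(861−619) = 2400 J.
Q = ΔU + W = 877 J.

877 J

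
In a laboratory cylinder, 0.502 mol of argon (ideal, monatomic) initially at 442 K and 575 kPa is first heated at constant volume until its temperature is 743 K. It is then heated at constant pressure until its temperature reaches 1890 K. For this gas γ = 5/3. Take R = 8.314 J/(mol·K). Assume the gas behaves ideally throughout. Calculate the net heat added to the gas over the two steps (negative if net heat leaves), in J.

13900 J

V₁ = nRT₁/P₁ = 0.502×8.314×442/575 = 3.21 L.
Step 1 — Isochoric: V stays 3.21 L; P/T = const ⇒ T₂ = 743 K, P₂ = 967 kPa.
W = 0 (no volume change).
ΔU = nCvΔT = 0.502×12.5×(743−442) = 1880 J.
Q = ΔU = 1880 J.
State after step 1: P = 967 kPa, V = 3.21 L, T = 743 K.
Step 2 — Isobaric: P stays 967 kPa; V/T = const ⇒ T₂ = 1890 K, V₂ = 8.16 L.
W = PΔV = 967×(8.16−3.21) kPa·L = 4790 J.
ΔU = nCvΔT = 0.502×12.5×(1890−743) = 7180 J.
Q = ΔU + W = nCpΔT = 12000 J.
Net over both steps: W = 4790 J, Q = 13900 J, ΔU = 9070 J.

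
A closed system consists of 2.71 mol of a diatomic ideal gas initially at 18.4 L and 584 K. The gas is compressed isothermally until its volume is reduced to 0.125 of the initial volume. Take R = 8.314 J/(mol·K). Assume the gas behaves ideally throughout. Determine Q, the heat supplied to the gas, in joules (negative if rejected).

-27400 J

P₁ = nRT₁/V₁ = 2.71×8.314×584/18.4 = 715 kPa.
Isothermal: T stays 584 K; PV = const ⇒ V₂ = 2.30 L, P₂ = 5720 kPa.
ΔU = 0 (ideal gas, T constant).
W = nRT ln(V₂/V₁) = 2.71×8.314×584×ln(0.125) = -27400 J.
Q = ΔU + W = -27400 J.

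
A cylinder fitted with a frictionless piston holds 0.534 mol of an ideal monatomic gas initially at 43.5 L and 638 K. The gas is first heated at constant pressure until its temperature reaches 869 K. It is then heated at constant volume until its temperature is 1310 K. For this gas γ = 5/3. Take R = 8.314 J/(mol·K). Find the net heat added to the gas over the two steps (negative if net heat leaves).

5500 J

P₁ = nRT₁/V₁ = 0.534×8.314×638/43.5 = 65.1 kPa.
Step 1 — Isobaric: P stays 65.1 kPa; V/T = const ⇒ T₂ = 869 K, V₂ = 59.2 L.
W = PΔV = 65.1×(59.2−43.5) kPa·L = 1030 J.
ΔU = nCvΔT = 0.534×12.5×(869−638) = 1540 J.
Q = ΔU + W = nCpΔT = 2560 J.
State after step 1: P = 65.1 kPa, V = 59.2 L, T = 869 K.
Step 2 — Isochoric: V stays 59.2 L; P/T = const ⇒ T₂ = 1310 K, P₂ = 98.2 kPa.
W = 0 (no volume change).
ΔU = nCvΔT = 0.534×12.5×(1310−869) = 2940 J.
Q = ΔU = 2940 J.
Net over both steps: W = 1030 J, Q = 5500 J, ΔU = 4480 J.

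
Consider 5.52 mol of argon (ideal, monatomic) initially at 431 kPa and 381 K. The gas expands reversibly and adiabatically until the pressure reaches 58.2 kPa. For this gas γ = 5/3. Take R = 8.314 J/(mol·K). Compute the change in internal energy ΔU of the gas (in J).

V₁ = nRT₁/P₁ = 5.52×8.314×381/431 = 40.6 L.
Adiabatic: T₂/T₁ = (P₂/P₁)^((γ−1)/γ) ⇒ T₂ = 381×(0.135)^0.400 = 171 K; V₂ = 135 L.
For an ideal gas ΔU = nCvΔT with Cv = (3/2)R = 12.5 J/(mol·K).
ΔU = 5.52×12.5×(171−381) = -14500 J.

-14500 J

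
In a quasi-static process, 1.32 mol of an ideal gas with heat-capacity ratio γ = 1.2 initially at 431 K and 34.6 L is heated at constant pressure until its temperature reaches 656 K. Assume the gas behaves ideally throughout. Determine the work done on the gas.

P₁ = nRT₁/V₁ = 1.32×8.314×431/34.6 = 137 kPa.
Isobaric: P stays 137 kPa; V/T = const ⇒ T₂ = 656 K, V₂ = 52.7 L.
W = PΔV = 137×(52.7−34.6) kPa·L = 2470 J.
Work done on the gas = −W_by = -2470 J.

-2470 J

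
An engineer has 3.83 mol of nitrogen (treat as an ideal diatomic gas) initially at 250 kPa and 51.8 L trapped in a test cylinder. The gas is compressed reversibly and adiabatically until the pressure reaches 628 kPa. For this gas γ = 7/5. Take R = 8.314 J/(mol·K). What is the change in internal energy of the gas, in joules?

9750 J

T₁ = P₁V₁/(nR) = 250×51.8/(3.83×8.314) = 407 K.
Adiabatic: T₂/T₁ = (P₂/P₁)^((γ−1)/γ) ⇒ T₂ = 407×(2.51)^0.286 = 529 K; V₂ = 26.8 L.
For an ideal gas ΔU = nCvΔT with Cv = (5/2)R = 20.8 J/(mol·K).
ΔU = 3.83×20.8×(529−407) = 9750 J.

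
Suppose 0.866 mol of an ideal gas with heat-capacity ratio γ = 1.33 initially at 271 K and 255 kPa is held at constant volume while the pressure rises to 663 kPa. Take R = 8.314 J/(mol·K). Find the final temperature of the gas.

705 K

V₁ = nRT₁/P₁ = 0.866×8.314×271/255 = 7.65 L.
Isochoric: V stays 7.65 L; P/T = const ⇒ T₂ = 705 K, P₂ = 663 kPa.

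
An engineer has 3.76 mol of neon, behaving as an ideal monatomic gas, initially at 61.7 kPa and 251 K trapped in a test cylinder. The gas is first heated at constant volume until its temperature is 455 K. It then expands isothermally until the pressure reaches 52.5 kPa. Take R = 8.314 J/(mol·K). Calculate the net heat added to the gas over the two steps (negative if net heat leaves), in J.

V₁ = nRT₁/P₁ = 3.76×8.314×251/61.7 = 127 L.
Step 1 — Isochoric: V stays 127 L; P/T = const ⇒ T₂ = 455 K, P₂ = 112 kPa.
W = 0 (no volume change).
ΔU = nCvΔT = 3.76×12.5×(455−251) = 9570 J.
Q = ΔU = 9570 J.
State after step 1: P = 112 kPa, V = 127 L, T = 455 K.
Step 2 — Isothermal: T stays 455 K; PV = const ⇒ V₂ = 271 L, P₂ = 52.5 kPa.
ΔU = 0 (ideal gas, T constant).
W = nRT ln(V₂/V₁) = 3.76×8.314×455×ln(2.13) = 10800 J.
Q = ΔU + W = 10800 J.
Net over both steps: W = 10800 J, Q = 20300 J, ΔU = 9570 J.

20300 J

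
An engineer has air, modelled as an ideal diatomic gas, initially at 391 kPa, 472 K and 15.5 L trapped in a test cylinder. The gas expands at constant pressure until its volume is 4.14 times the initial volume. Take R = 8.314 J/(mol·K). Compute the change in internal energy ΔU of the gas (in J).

n = P₁V₁/(RT₁) = 391×15.5/(8.314×472) = 1.54 mol.
Isobaric: P stays 391 kPa; V/T = const ⇒ T₂ = 1950 K, V₂ = 64.2 L.
For an ideal gas ΔU = nCvΔT with Cv = (5/2)R = 20.8 J/(mol·K).
ΔU = 1.54×20.8×(1950−472) = 47600 J.

47600 J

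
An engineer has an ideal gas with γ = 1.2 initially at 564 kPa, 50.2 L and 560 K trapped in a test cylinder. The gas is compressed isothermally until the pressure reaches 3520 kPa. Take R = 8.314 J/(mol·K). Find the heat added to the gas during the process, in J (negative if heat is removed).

n = P₁V₁/(RT₁) = 564×50.2/(8.314×560) = 6.08 mol.
Isothermal: T stays 560 K; PV = const ⇒ V₂ = 8.04 L, P₂ = 3520 kPa.
ΔU = 0 (ideal gas, T constant).
W = nRT ln(V₂/V₁) = 6.08×8.314×560×ln(0.160) = -51800 J.
Q = ΔU + W = -51800 J.

-51800 J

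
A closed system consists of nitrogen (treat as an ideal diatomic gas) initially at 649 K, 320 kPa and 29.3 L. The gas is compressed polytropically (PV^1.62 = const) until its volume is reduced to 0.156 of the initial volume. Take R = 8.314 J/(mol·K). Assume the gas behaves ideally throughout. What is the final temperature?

2050 K

Polytropic n=1.62: T₂ = T₁(V₁/V₂)^(n−1) = 649×(6.41)^0.62 = 2050 K; P₂ = P₁(V₁/V₂)^n = 6490 kPa.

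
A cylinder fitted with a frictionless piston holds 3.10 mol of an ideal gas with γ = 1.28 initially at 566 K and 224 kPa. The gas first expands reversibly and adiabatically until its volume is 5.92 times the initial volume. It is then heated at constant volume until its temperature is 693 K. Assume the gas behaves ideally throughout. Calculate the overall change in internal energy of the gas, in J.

11700 J

V₁ = nRT₁/P₁ = 3.10×8.314×566/224 = 65.1 L.
Step 1 — Adiabatic: TV^(γ−1) = const ⇒ T₂ = 566×(0.169)^0.280 = 344 K; PV^γ = const ⇒ P₂ = 23.0 kPa.
ΔU = nCvΔT = 3.10×29.7×(344−566) = -20400 J.
Q = 0 for an adiabatic process, so W = −ΔU = 20400 J.
State after step 1: P = 23.0 kPa, V = 386 L, T = 344 K.
Step 2 — Isochoric: V stays 386 L; P/T = const ⇒ T₂ = 693 K, P₂ = 46.3 kPa.
W = 0 (no volume change).
ΔU = nCvΔT = 3.10×29.7×(693−344) = 32100 J.
Q = ΔU = 32100 J.
Net over both steps: W = 20400 J, Q = 32100 J, ΔU = 11700 J.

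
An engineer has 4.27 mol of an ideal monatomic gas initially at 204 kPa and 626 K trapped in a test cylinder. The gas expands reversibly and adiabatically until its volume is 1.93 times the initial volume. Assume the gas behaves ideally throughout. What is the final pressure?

68.2 kPa

V₁ = nRT₁/P₁ = 4.27×8.314×626/204 = 109 L.
Adiabatic: TV^(γ−1) = const ⇒ T₂ = 626×(0.518)^0.667 = 404 K; PV^γ = const ⇒ P₂ = 68.2 kPa.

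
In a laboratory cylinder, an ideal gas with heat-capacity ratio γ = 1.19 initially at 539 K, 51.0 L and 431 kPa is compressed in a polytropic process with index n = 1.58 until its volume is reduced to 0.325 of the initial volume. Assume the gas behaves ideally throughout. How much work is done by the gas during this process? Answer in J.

n = P₁V₁/(RT₁) = 431×51.0/(8.314×539) = 4.91 mol.
Polytropic n=1.58: T₂ = T₁(V₁/V₂)^(n−1) = 539×(3.08)^0.58 = 1030 K; P₂ = P₁(V₁/V₂)^n = 2550 kPa.
W = (P₁V₁−P₂V₂)/(n−1) = (431×51.0−2550×16.6)/0.58 = -34800 J.

-34800 J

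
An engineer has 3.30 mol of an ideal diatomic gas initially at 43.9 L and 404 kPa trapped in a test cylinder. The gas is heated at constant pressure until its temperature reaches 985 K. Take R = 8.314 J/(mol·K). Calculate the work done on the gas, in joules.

-9290 J

T₁ = P₁V₁/(nR) = 404×43.9/(3.30×8.314) = 646 K.
Isobaric: P stays 404 kPa; V/T = const ⇒ T₂ = 985 K, V₂ = 66.9 L.
W = PΔV = 404×(66.9−43.9) kPa·L = 9290 J.
Work done on the gas = −W_by = -9290 J.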